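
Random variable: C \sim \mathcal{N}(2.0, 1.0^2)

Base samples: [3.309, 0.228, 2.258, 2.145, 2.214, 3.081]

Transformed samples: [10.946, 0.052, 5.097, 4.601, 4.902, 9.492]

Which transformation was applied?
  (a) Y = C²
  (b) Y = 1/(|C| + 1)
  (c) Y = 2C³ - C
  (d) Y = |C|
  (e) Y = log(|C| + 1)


Checking option (a) Y = C²:
  C = 3.309 -> Y = 10.946 ✓
  C = 0.228 -> Y = 0.052 ✓
  C = 2.258 -> Y = 5.097 ✓
All samples match this transformation.

(a) C²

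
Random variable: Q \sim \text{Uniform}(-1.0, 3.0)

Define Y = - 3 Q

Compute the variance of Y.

For Y = aQ + b: Var(Y) = a² * Var(Q)
Var(Q) = (3 + 1)^2/12 = 1.3333333
Var(Y) = (-3)² * 1.3333333 = 9 * 1.3333333 = 12

12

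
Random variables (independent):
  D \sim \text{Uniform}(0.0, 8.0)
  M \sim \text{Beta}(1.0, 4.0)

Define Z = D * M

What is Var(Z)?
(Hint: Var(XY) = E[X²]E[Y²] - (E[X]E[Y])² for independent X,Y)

Var(XY) = E[X²]E[Y²] - (E[X]E[Y])²
E[D] = 4, Var(D) = 5.3333333
E[M] = 0.2, Var(M) = 0.026666667
E[D²] = 5.3333333 + 4² = 21.333333
E[M²] = 0.026666667 + 0.2² = 0.066666667
Var(Z) = 21.333333*0.066666667 - (4*0.2)²
= 1.4222222 - 0.64 = 0.78222222

0.78222222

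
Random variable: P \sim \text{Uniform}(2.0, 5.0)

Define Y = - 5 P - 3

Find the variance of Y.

For Y = aP + b: Var(Y) = a² * Var(P)
Var(P) = (5 - 2)^2/12 = 0.75
Var(Y) = (-5)² * 0.75 = 25 * 0.75 = 18.75

18.75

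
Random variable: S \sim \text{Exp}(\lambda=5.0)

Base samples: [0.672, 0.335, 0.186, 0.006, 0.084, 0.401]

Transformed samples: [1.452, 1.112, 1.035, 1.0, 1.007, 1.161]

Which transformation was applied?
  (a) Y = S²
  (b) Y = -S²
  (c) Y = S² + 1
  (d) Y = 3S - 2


Checking option (c) Y = S² + 1:
  S = 0.672 -> Y = 1.452 ✓
  S = 0.335 -> Y = 1.112 ✓
  S = 0.186 -> Y = 1.035 ✓
All samples match this transformation.

(c) S² + 1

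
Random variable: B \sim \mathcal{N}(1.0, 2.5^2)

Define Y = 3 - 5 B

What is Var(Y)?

For Y = aB + b: Var(Y) = a² * Var(B)
Var(B) = 2.5^2 = 6.25
Var(Y) = (-5)² * 6.25 = 25 * 6.25 = 156.25

156.25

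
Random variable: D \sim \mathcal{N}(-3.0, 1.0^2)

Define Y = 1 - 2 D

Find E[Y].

For Y = -2D + 1:
E[Y] = -2 * E[D] + 1
E[D] = -3.0 = -3
E[Y] = -2 * (-3) + 1 = 7

7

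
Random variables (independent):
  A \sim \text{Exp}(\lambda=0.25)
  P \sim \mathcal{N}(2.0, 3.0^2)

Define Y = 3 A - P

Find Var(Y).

For independent RVs: Var(aX + bY) = a²Var(X) + b²Var(Y)
Var(A) = 16
Var(P) = 9
Var(Y) = 3²*16 + (-1)²*9
= 9*16 + 1*9 = 153

153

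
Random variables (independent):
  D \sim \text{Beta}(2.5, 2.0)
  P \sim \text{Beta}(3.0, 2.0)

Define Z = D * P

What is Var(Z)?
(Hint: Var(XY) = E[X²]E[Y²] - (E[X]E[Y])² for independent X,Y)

Var(XY) = E[X²]E[Y²] - (E[X]E[Y])²
E[D] = 0.55555556, Var(D) = 0.044893378
E[P] = 0.6, Var(P) = 0.04
E[D²] = 0.044893378 + 0.55555556² = 0.35353535
E[P²] = 0.04 + 0.6² = 0.4
Var(Z) = 0.35353535*0.4 - (0.55555556*0.6)²
= 0.14141414 - 0.11111111 = 0.03030303

0.03030303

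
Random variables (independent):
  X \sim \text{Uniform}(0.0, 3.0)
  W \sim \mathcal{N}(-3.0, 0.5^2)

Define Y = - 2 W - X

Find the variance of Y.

For independent RVs: Var(aX + bY) = a²Var(X) + b²Var(Y)
Var(X) = 0.75
Var(W) = 0.25
Var(Y) = (-1)²*0.75 + (-2)²*0.25
= 1*0.75 + 4*0.25 = 1.75

1.75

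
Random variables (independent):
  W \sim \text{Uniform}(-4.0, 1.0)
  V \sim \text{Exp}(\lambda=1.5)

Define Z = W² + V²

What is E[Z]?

E[Z] = E[W²] + E[V²]
E[W²] = Var(W) + E[W]² = 2.0833333 + 2.25 = 4.3333333
E[V²] = Var(V) + E[V]² = 0.44444444 + 0.44444444 = 0.88888889
E[Z] = 4.3333333 + 0.88888889 = 5.2222222

5.2222222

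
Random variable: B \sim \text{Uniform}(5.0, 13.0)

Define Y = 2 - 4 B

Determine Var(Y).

For Y = aB + b: Var(Y) = a² * Var(B)
Var(B) = (13 - 5)^2/12 = 5.3333333
Var(Y) = (-4)² * 5.3333333 = 16 * 5.3333333 = 85.333333

85.333333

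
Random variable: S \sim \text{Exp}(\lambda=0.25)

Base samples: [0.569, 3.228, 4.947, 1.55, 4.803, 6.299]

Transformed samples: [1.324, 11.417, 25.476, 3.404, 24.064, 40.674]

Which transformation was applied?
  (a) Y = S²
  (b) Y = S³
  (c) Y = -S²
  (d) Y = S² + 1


Checking option (d) Y = S² + 1:
  S = 0.569 -> Y = 1.324 ✓
  S = 3.228 -> Y = 11.417 ✓
  S = 4.947 -> Y = 25.476 ✓
All samples match this transformation.

(d) S² + 1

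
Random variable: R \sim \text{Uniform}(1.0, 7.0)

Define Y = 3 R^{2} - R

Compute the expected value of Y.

E[Y] = 3*E[R²] - 1*E[R]
E[R] = 4
E[R²] = Var(R) + (E[R])² = 3 + 16 = 19
E[Y] = 3*19 - 1*4 = 53

53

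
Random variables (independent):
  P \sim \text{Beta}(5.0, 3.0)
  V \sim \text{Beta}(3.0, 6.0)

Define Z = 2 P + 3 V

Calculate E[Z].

E[Z] = 2*E[P] + 3*E[V]
E[P] = 0.625
E[V] = 0.33333333
E[Z] = 2*0.625 + 3*0.33333333 = 2.25

2.25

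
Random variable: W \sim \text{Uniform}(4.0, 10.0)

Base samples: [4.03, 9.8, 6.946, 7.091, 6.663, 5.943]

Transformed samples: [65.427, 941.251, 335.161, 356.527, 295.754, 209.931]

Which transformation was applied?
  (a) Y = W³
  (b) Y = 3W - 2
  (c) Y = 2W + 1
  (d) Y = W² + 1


Checking option (a) Y = W³:
  W = 4.03 -> Y = 65.427 ✓
  W = 9.8 -> Y = 941.251 ✓
  W = 6.946 -> Y = 335.161 ✓
All samples match this transformation.

(a) W³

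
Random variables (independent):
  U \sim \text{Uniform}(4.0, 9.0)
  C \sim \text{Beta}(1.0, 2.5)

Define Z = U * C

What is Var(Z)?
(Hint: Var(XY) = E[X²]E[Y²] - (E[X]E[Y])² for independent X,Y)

Var(XY) = E[X²]E[Y²] - (E[X]E[Y])²
E[U] = 6.5, Var(U) = 2.0833333
E[C] = 0.28571429, Var(C) = 0.045351474
E[U²] = 2.0833333 + 6.5² = 44.333333
E[C²] = 0.045351474 + 0.28571429² = 0.12698413
Var(Z) = 44.333333*0.12698413 - (6.5*0.28571429)²
= 5.6296296 - 3.4489796 = 2.18065

2.18065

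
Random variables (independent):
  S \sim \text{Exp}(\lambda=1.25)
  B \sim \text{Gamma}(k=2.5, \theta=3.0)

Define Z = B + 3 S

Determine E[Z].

E[Z] = 3*E[S] + 1*E[B]
E[S] = 0.8
E[B] = 7.5
E[Z] = 3*0.8 + 1*7.5 = 9.9

9.9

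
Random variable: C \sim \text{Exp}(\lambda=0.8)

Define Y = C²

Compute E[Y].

E[C²] = Var(C) + (E[C])² = 1.5625 + 1.5625 = 3.125

3.125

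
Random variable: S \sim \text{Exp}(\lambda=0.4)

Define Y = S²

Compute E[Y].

Using E[X²] = Var(X) + (E[X])²:
E[S] = 2.5
Var(S) = 1/0.4^2 = 6.25
E[S²] = 6.25 + 2.5² = 6.25 + 6.25 = 12.5

12.5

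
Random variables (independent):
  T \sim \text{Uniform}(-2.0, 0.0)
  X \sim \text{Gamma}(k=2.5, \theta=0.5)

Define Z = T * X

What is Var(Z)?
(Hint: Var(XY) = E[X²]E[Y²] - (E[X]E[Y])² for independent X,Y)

Var(XY) = E[X²]E[Y²] - (E[X]E[Y])²
E[T] = -1, Var(T) = 0.33333333
E[X] = 1.25, Var(X) = 0.625
E[T²] = 0.33333333 + (-1)² = 1.3333333
E[X²] = 0.625 + 1.25² = 2.1875
Var(Z) = 1.3333333*2.1875 - (-1*1.25)²
= 2.9166667 - 1.5625 = 1.3541667

1.3541667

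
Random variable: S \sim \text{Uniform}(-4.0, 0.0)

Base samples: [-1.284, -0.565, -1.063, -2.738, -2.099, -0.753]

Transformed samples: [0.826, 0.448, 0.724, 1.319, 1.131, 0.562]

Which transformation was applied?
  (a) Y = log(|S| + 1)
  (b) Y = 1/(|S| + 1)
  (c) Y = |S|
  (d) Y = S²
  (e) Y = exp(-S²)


Checking option (a) Y = log(|S| + 1):
  S = -1.284 -> Y = 0.826 ✓
  S = -0.565 -> Y = 0.448 ✓
  S = -1.063 -> Y = 0.724 ✓
All samples match this transformation.

(a) log(|S| + 1)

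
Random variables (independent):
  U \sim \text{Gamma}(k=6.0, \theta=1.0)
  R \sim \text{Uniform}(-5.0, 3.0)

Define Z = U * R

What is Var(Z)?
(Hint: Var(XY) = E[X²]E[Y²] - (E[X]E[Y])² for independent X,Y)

Var(XY) = E[X²]E[Y²] - (E[X]E[Y])²
E[U] = 6, Var(U) = 6
E[R] = -1, Var(R) = 5.3333333
E[U²] = 6 + 6² = 42
E[R²] = 5.3333333 + (-1)² = 6.3333333
Var(Z) = 42*6.3333333 - (6*(-1))²
= 266 - 36 = 230

230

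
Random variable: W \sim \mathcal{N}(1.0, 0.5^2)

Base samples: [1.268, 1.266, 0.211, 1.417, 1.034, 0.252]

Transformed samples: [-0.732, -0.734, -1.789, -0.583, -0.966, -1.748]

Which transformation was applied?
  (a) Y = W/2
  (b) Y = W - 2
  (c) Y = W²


Checking option (b) Y = W - 2:
  W = 1.268 -> Y = -0.732 ✓
  W = 1.266 -> Y = -0.734 ✓
  W = 0.211 -> Y = -1.789 ✓
All samples match this transformation.

(b) W - 2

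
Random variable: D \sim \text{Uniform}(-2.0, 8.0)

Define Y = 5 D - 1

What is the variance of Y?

For Y = aD + b: Var(Y) = a² * Var(D)
Var(D) = (8 + 2)^2/12 = 8.3333333
Var(Y) = 5² * 8.3333333 = 25 * 8.3333333 = 208.33333

208.33333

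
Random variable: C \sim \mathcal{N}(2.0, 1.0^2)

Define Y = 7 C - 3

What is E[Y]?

For Y = 7C - 3:
E[Y] = 7 * E[C] - 3
E[C] = 2.0 = 2
E[Y] = 7 * 2 - 3 = 11

11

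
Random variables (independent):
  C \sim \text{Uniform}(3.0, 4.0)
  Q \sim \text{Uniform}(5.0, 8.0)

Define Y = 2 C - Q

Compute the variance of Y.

For independent RVs: Var(aX + bY) = a²Var(X) + b²Var(Y)
Var(C) = 0.083333333
Var(Q) = 0.75
Var(Y) = 2²*0.083333333 + (-1)²*0.75
= 4*0.083333333 + 1*0.75 = 1.0833333

1.0833333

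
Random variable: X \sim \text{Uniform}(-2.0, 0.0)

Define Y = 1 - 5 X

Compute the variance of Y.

For Y = aX + b: Var(Y) = a² * Var(X)
Var(X) = (0 + 2)^2/12 = 0.33333333
Var(Y) = (-5)² * 0.33333333 = 25 * 0.33333333 = 8.3333333

8.3333333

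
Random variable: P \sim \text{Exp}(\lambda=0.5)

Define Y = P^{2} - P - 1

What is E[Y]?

E[Y] = 1*E[P²] - 1*E[P] - 1
E[P] = 2
E[P²] = Var(P) + (E[P])² = 4 + 4 = 8
E[Y] = 1*8 - 1*2 - 1 = 5

5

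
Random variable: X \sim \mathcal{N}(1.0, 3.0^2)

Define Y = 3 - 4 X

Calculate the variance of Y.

For Y = aX + b: Var(Y) = a² * Var(X)
Var(X) = 3.0^2 = 9
Var(Y) = (-4)² * 9 = 16 * 9 = 144

144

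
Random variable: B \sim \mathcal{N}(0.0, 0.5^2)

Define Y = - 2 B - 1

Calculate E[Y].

For Y = -2B - 1:
E[Y] = -2 * E[B] - 1
E[B] = 0.0 = 0
E[Y] = -2 * 0 - 1 = -1

-1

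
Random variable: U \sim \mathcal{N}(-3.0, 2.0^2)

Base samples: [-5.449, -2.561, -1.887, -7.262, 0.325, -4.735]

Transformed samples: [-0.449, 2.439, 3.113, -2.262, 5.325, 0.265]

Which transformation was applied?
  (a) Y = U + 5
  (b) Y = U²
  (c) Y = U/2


Checking option (a) Y = U + 5:
  U = -5.449 -> Y = -0.449 ✓
  U = -2.561 -> Y = 2.439 ✓
  U = -1.887 -> Y = 3.113 ✓
All samples match this transformation.

(a) U + 5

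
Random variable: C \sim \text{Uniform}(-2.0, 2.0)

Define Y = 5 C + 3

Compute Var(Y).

For Y = aC + b: Var(Y) = a² * Var(C)
Var(C) = (2 + 2)^2/12 = 1.3333333
Var(Y) = 5² * 1.3333333 = 25 * 1.3333333 = 33.333333

33.333333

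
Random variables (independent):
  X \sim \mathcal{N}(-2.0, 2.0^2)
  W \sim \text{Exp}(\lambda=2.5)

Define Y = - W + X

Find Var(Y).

For independent RVs: Var(aX + bY) = a²Var(X) + b²Var(Y)
Var(X) = 4
Var(W) = 0.16
Var(Y) = 1²*4 + (-1)²*0.16
= 1*4 + 1*0.16 = 4.16

4.16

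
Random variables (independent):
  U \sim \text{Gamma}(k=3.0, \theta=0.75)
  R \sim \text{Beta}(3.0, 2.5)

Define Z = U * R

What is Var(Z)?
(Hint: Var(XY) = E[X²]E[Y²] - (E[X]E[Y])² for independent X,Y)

Var(XY) = E[X²]E[Y²] - (E[X]E[Y])²
E[U] = 2.25, Var(U) = 1.6875
E[R] = 0.54545455, Var(R) = 0.038143675
E[U²] = 1.6875 + 2.25² = 6.75
E[R²] = 0.038143675 + 0.54545455² = 0.33566434
Var(Z) = 6.75*0.33566434 - (2.25*0.54545455)²
= 2.2657343 - 1.5061983 = 0.75953592

0.75953592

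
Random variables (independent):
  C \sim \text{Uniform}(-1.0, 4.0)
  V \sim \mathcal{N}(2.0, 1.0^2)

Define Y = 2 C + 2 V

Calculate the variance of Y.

For independent RVs: Var(aX + bY) = a²Var(X) + b²Var(Y)
Var(C) = 2.0833333
Var(V) = 1
Var(Y) = 2²*2.0833333 + 2²*1
= 4*2.0833333 + 4*1 = 12.333333

12.333333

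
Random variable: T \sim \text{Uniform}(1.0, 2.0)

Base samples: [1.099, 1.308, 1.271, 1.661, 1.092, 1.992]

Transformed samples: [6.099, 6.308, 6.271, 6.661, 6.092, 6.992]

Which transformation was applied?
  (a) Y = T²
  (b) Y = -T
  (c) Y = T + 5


Checking option (c) Y = T + 5:
  T = 1.099 -> Y = 6.099 ✓
  T = 1.308 -> Y = 6.308 ✓
  T = 1.271 -> Y = 6.271 ✓
All samples match this transformation.

(c) T + 5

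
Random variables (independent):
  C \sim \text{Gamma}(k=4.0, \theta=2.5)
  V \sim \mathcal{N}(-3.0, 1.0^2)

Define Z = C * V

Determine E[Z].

For independent RVs: E[XY] = E[X]*E[Y]
E[C] = 10
E[V] = -3
E[Z] = 10 * (-3) = -30

-30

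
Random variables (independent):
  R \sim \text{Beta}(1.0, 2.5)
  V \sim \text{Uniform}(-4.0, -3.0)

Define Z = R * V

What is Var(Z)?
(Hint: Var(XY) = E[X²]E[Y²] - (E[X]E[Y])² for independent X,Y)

Var(XY) = E[X²]E[Y²] - (E[X]E[Y])²
E[R] = 0.28571429, Var(R) = 0.045351474
E[V] = -3.5, Var(V) = 0.083333333
E[R²] = 0.045351474 + 0.28571429² = 0.12698413
E[V²] = 0.083333333 + (-3.5)² = 12.333333
Var(Z) = 0.12698413*12.333333 - (0.28571429*(-3.5))²
= 1.5661376 - 1 = 0.56613757

0.56613757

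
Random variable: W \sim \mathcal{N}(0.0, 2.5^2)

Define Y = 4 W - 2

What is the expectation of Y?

For Y = 4W - 2:
E[Y] = 4 * E[W] - 2
E[W] = 0.0 = 0
E[Y] = 4 * 0 - 2 = -2

-2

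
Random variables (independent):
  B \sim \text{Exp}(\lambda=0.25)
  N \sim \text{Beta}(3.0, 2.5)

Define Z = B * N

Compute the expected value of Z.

For independent RVs: E[XY] = E[X]*E[Y]
E[B] = 4
E[N] = 0.54545455
E[Z] = 4 * 0.54545455 = 2.1818182

2.1818182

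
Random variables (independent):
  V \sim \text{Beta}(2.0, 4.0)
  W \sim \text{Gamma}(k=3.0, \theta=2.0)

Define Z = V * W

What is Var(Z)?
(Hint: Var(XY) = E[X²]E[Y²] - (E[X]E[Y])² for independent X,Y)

Var(XY) = E[X²]E[Y²] - (E[X]E[Y])²
E[V] = 0.33333333, Var(V) = 0.031746032
E[W] = 6, Var(W) = 12
E[V²] = 0.031746032 + 0.33333333² = 0.14285714
E[W²] = 12 + 6² = 48
Var(Z) = 0.14285714*48 - (0.33333333*6)²
= 6.8571429 - 4 = 2.8571429

2.8571429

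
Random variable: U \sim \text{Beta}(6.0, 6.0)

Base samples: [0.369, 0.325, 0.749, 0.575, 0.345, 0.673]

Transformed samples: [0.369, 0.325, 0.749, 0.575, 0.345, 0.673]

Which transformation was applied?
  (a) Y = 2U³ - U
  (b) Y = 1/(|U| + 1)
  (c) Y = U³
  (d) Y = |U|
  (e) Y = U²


Checking option (d) Y = |U|:
  U = 0.369 -> Y = 0.369 ✓
  U = 0.325 -> Y = 0.325 ✓
  U = 0.749 -> Y = 0.749 ✓
All samples match this transformation.

(d) |U|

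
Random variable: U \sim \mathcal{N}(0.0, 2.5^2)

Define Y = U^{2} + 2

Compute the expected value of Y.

E[Y] = 1*E[U²] + 2
E[U] = 0
E[U²] = Var(U) + (E[U])² = 6.25 + 0 = 6.25
E[Y] = 1*6.25 + 2 = 8.25

8.25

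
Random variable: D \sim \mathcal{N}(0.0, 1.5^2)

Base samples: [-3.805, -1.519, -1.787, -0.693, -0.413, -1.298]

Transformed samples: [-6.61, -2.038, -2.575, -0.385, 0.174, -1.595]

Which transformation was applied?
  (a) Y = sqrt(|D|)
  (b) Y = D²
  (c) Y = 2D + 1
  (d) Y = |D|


Checking option (c) Y = 2D + 1:
  D = -3.805 -> Y = -6.61 ✓
  D = -1.519 -> Y = -2.038 ✓
  D = -1.787 -> Y = -2.575 ✓
All samples match this transformation.

(c) 2D + 1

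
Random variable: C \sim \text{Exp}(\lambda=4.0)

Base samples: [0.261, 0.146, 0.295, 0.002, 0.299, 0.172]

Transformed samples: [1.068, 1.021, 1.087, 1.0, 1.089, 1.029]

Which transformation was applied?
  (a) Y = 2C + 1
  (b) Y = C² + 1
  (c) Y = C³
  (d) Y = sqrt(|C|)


Checking option (b) Y = C² + 1:
  C = 0.261 -> Y = 1.068 ✓
  C = 0.146 -> Y = 1.021 ✓
  C = 0.295 -> Y = 1.087 ✓
All samples match this transformation.

(b) C² + 1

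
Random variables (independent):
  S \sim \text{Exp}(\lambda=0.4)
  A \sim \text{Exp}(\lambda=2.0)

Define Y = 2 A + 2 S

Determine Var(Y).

For independent RVs: Var(aX + bY) = a²Var(X) + b²Var(Y)
Var(S) = 6.25
Var(A) = 0.25
Var(Y) = 2²*6.25 + 2²*0.25
= 4*6.25 + 4*0.25 = 26

26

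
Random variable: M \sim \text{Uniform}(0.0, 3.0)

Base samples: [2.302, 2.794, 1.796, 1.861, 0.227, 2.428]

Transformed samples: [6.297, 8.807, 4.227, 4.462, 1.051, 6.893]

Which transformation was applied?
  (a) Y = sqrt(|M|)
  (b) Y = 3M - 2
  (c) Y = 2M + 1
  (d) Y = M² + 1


Checking option (d) Y = M² + 1:
  M = 2.302 -> Y = 6.297 ✓
  M = 2.794 -> Y = 8.807 ✓
  M = 1.796 -> Y = 4.227 ✓
All samples match this transformation.

(d) M² + 1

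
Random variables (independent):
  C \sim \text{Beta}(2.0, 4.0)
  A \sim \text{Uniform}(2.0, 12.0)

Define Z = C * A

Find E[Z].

For independent RVs: E[XY] = E[X]*E[Y]
E[C] = 0.33333333
E[A] = 7
E[Z] = 0.33333333 * 7 = 2.3333333

2.3333333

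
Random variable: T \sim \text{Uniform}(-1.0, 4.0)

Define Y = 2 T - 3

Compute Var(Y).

For Y = aT + b: Var(Y) = a² * Var(T)
Var(T) = (4 + 1)^2/12 = 2.0833333
Var(Y) = 2² * 2.0833333 = 4 * 2.0833333 = 8.3333333

8.3333333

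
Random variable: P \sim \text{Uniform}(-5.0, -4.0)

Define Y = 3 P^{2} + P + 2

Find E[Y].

E[Y] = 3*E[P²] + 1*E[P] + 2
E[P] = -4.5
E[P²] = Var(P) + (E[P])² = 0.083333333 + 20.25 = 20.333333
E[Y] = 3*20.333333 + 1*(-4.5) + 2 = 58.5

58.5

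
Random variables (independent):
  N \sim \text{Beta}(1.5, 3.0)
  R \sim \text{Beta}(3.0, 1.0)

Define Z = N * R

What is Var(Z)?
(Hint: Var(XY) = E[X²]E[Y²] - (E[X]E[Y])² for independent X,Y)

Var(XY) = E[X²]E[Y²] - (E[X]E[Y])²
E[N] = 0.33333333, Var(N) = 0.04040404
E[R] = 0.75, Var(R) = 0.0375
E[N²] = 0.04040404 + 0.33333333² = 0.15151515
E[R²] = 0.0375 + 0.75² = 0.6
Var(Z) = 0.15151515*0.6 - (0.33333333*0.75)²
= 0.090909091 - 0.0625 = 0.028409091

0.028409091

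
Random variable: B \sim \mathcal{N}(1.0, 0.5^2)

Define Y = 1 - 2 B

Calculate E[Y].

For Y = -2B + 1:
E[Y] = -2 * E[B] + 1
E[B] = 1.0 = 1
E[Y] = -2 * 1 + 1 = -1

-1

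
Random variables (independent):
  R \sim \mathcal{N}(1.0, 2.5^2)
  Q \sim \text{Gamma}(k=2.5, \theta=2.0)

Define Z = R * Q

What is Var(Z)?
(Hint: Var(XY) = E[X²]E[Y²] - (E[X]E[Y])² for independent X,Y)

Var(XY) = E[X²]E[Y²] - (E[X]E[Y])²
E[R] = 1, Var(R) = 6.25
E[Q] = 5, Var(Q) = 10
E[R²] = 6.25 + 1² = 7.25
E[Q²] = 10 + 5² = 35
Var(Z) = 7.25*35 - (1*5)²
= 253.75 - 25 = 228.75

228.75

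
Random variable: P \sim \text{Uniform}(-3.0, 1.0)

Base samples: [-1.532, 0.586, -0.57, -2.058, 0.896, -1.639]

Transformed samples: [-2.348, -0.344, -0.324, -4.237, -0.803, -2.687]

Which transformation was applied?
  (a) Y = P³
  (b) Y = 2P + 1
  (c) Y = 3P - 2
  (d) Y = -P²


Checking option (d) Y = -P²:
  P = -1.532 -> Y = -2.348 ✓
  P = 0.586 -> Y = -0.344 ✓
  P = -0.57 -> Y = -0.324 ✓
All samples match this transformation.

(d) -P²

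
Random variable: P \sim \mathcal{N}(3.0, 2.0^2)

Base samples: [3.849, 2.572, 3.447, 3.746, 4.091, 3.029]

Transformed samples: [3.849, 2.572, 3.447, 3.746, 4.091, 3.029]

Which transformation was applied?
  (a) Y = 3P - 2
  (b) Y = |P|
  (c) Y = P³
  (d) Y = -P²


Checking option (b) Y = |P|:
  P = 3.849 -> Y = 3.849 ✓
  P = 2.572 -> Y = 2.572 ✓
  P = 3.447 -> Y = 3.447 ✓
All samples match this transformation.

(b) |P|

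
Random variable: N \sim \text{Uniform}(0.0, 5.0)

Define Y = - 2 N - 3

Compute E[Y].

For Y = -2N - 3:
E[Y] = -2 * E[N] - 3
E[N] = (0 + 5)/2 = 2.5
E[Y] = -2 * 2.5 - 3 = -8

-8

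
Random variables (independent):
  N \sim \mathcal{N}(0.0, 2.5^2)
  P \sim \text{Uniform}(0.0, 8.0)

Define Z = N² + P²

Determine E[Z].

E[Z] = E[N²] + E[P²]
E[N²] = Var(N) + E[N]² = 6.25 + 0 = 6.25
E[P²] = Var(P) + E[P]² = 5.3333333 + 16 = 21.333333
E[Z] = 6.25 + 21.333333 = 27.583333

27.583333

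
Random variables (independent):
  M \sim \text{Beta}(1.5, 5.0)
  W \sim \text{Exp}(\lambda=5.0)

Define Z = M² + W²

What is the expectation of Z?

E[Z] = E[M²] + E[W²]
E[M²] = Var(M) + E[M]² = 0.023668639 + 0.053254438 = 0.076923077
E[W²] = Var(W) + E[W]² = 0.04 + 0.04 = 0.08
E[Z] = 0.076923077 + 0.08 = 0.15692308

0.15692308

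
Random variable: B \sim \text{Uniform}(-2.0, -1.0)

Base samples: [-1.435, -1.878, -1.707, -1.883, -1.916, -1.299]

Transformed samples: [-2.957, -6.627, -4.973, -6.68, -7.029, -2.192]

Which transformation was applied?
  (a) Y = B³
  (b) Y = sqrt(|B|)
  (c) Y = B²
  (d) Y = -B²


Checking option (a) Y = B³:
  B = -1.435 -> Y = -2.957 ✓
  B = -1.878 -> Y = -6.627 ✓
  B = -1.707 -> Y = -4.973 ✓
All samples match this transformation.

(a) B³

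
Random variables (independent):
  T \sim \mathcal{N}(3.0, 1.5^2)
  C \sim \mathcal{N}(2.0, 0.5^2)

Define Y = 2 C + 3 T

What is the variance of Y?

For independent RVs: Var(aX + bY) = a²Var(X) + b²Var(Y)
Var(T) = 2.25
Var(C) = 0.25
Var(Y) = 3²*2.25 + 2²*0.25
= 9*2.25 + 4*0.25 = 21.25

21.25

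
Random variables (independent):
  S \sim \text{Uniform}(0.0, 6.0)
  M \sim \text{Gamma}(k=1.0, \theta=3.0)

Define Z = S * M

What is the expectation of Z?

For independent RVs: E[XY] = E[X]*E[Y]
E[S] = 3
E[M] = 3
E[Z] = 3 * 3 = 9

9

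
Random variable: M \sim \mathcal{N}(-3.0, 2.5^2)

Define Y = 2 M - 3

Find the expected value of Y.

For Y = 2M - 3:
E[Y] = 2 * E[M] - 3
E[M] = -3.0 = -3
E[Y] = 2 * (-3) - 3 = -9

-9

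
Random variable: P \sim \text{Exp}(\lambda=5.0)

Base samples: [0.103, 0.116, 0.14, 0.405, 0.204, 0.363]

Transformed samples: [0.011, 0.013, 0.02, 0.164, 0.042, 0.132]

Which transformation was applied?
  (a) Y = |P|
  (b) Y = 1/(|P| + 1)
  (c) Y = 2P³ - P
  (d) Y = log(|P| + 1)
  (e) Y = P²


Checking option (e) Y = P²:
  P = 0.103 -> Y = 0.011 ✓
  P = 0.116 -> Y = 0.013 ✓
  P = 0.14 -> Y = 0.02 ✓
All samples match this transformation.

(e) P²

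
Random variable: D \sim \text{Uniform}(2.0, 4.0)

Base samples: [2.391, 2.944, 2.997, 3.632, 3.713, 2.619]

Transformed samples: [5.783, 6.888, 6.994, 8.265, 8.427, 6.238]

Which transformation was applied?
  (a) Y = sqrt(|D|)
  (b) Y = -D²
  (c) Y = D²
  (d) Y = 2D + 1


Checking option (d) Y = 2D + 1:
  D = 2.391 -> Y = 5.783 ✓
  D = 2.944 -> Y = 6.888 ✓
  D = 2.997 -> Y = 6.994 ✓
All samples match this transformation.

(d) 2D + 1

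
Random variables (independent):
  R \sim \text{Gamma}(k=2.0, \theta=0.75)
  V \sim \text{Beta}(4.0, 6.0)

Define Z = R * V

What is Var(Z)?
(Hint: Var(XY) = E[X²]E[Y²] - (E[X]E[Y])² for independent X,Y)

Var(XY) = E[X²]E[Y²] - (E[X]E[Y])²
E[R] = 1.5, Var(R) = 1.125
E[V] = 0.4, Var(V) = 0.021818182
E[R²] = 1.125 + 1.5² = 3.375
E[V²] = 0.021818182 + 0.4² = 0.18181818
Var(Z) = 3.375*0.18181818 - (1.5*0.4)²
= 0.61363636 - 0.36 = 0.25363636

0.25363636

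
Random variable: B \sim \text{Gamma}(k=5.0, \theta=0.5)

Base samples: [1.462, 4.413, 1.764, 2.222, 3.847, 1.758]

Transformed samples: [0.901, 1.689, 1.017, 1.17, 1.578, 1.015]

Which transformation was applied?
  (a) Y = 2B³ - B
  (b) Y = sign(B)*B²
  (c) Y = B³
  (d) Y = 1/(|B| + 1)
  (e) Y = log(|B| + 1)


Checking option (e) Y = log(|B| + 1):
  B = 1.462 -> Y = 0.901 ✓
  B = 4.413 -> Y = 1.689 ✓
  B = 1.764 -> Y = 1.017 ✓
All samples match this transformation.

(e) log(|B| + 1)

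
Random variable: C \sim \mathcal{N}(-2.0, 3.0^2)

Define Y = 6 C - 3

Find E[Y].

For Y = 6C - 3:
E[Y] = 6 * E[C] - 3
E[C] = -2.0 = -2
E[Y] = 6 * (-2) - 3 = -15

-15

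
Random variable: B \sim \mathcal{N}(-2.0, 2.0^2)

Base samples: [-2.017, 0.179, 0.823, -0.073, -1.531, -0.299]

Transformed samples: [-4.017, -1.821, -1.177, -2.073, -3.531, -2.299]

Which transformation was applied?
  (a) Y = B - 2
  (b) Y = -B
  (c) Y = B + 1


Checking option (a) Y = B - 2:
  B = -2.017 -> Y = -4.017 ✓
  B = 0.179 -> Y = -1.821 ✓
  B = 0.823 -> Y = -1.177 ✓
All samples match this transformation.

(a) B - 2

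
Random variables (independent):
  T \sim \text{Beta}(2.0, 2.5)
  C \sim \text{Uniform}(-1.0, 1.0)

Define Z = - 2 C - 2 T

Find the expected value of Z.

E[Z] = -2*E[T] - 2*E[C]
E[T] = 0.44444444
E[C] = 0
E[Z] = -2*0.44444444 - 2*0 = -0.88888889

-0.88888889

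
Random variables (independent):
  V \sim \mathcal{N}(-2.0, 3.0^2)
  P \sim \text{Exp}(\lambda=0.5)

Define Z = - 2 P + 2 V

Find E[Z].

E[Z] = 2*E[V] - 2*E[P]
E[V] = -2
E[P] = 2
E[Z] = 2*(-2) - 2*2 = -8

-8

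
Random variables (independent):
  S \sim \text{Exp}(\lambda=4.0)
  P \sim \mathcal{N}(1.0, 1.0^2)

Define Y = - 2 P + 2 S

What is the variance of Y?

For independent RVs: Var(aX + bY) = a²Var(X) + b²Var(Y)
Var(S) = 0.0625
Var(P) = 1
Var(Y) = 2²*0.0625 + (-2)²*1
= 4*0.0625 + 4*1 = 4.25

4.25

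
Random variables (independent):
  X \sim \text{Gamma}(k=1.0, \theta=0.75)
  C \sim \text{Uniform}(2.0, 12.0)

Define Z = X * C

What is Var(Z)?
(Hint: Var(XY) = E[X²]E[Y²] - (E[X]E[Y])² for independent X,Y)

Var(XY) = E[X²]E[Y²] - (E[X]E[Y])²
E[X] = 0.75, Var(X) = 0.5625
E[C] = 7, Var(C) = 8.3333333
E[X²] = 0.5625 + 0.75² = 1.125
E[C²] = 8.3333333 + 7² = 57.333333
Var(Z) = 1.125*57.333333 - (0.75*7)²
= 64.5 - 27.5625 = 36.9375

36.9375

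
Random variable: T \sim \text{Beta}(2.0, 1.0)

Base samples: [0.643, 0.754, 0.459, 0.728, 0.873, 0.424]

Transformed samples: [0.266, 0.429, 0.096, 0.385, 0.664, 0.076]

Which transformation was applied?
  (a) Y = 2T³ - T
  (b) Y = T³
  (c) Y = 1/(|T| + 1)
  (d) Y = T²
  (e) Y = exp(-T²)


Checking option (b) Y = T³:
  T = 0.643 -> Y = 0.266 ✓
  T = 0.754 -> Y = 0.429 ✓
  T = 0.459 -> Y = 0.096 ✓
All samples match this transformation.

(b) T³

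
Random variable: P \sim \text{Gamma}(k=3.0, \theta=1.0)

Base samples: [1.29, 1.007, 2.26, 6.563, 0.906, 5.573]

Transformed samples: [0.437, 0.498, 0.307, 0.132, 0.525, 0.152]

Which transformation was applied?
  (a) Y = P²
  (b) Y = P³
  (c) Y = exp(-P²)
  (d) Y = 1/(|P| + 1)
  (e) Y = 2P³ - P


Checking option (d) Y = 1/(|P| + 1):
  P = 1.29 -> Y = 0.437 ✓
  P = 1.007 -> Y = 0.498 ✓
  P = 2.26 -> Y = 0.307 ✓
All samples match this transformation.

(d) 1/(|P| + 1)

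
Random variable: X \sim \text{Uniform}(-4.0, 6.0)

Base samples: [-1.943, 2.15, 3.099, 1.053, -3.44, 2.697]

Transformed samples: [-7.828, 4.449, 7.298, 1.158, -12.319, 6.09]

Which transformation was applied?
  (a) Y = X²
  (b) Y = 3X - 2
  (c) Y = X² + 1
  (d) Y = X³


Checking option (b) Y = 3X - 2:
  X = -1.943 -> Y = -7.828 ✓
  X = 2.15 -> Y = 4.449 ✓
  X = 3.099 -> Y = 7.298 ✓
All samples match this transformation.

(b) 3X - 2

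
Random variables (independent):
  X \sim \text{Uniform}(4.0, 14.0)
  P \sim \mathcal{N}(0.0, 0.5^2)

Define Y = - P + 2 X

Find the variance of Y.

For independent RVs: Var(aX + bY) = a²Var(X) + b²Var(Y)
Var(X) = 8.3333333
Var(P) = 0.25
Var(Y) = 2²*8.3333333 + (-1)²*0.25
= 4*8.3333333 + 1*0.25 = 33.583333

33.583333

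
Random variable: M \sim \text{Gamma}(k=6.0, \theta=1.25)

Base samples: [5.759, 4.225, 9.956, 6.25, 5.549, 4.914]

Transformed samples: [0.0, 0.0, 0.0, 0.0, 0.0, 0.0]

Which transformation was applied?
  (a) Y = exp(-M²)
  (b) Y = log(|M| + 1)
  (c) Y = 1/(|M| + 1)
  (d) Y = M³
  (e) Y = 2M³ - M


Checking option (a) Y = exp(-M²):
  M = 5.759 -> Y = 0.0 ✓
  M = 4.225 -> Y = 0.0 ✓
  M = 9.956 -> Y = 0.0 ✓
All samples match this transformation.

(a) exp(-M²)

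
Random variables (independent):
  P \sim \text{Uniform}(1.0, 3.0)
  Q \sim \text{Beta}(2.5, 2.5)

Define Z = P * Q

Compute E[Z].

For independent RVs: E[XY] = E[X]*E[Y]
E[P] = 2
E[Q] = 0.5
E[Z] = 2 * 0.5 = 1

1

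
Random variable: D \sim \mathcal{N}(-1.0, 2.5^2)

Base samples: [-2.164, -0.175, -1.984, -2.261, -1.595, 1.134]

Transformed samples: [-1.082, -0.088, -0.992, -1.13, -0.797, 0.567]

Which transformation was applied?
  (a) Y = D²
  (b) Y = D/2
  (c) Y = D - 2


Checking option (b) Y = D/2:
  D = -2.164 -> Y = -1.082 ✓
  D = -0.175 -> Y = -0.088 ✓
  D = -1.984 -> Y = -0.992 ✓
All samples match this transformation.

(b) D/2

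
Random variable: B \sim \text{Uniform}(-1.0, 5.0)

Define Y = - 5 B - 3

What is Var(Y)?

For Y = aB + b: Var(Y) = a² * Var(B)
Var(B) = (5 + 1)^2/12 = 3
Var(Y) = (-5)² * 3 = 25 * 3 = 75

75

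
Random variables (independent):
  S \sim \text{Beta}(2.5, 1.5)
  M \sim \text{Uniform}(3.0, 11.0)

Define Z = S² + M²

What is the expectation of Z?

E[Z] = E[S²] + E[M²]
E[S²] = Var(S) + E[S]² = 0.046875 + 0.390625 = 0.4375
E[M²] = Var(M) + E[M]² = 5.3333333 + 49 = 54.333333
E[Z] = 0.4375 + 54.333333 = 54.770833

54.770833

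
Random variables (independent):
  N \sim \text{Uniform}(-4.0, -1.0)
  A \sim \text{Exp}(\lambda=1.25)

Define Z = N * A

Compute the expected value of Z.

For independent RVs: E[XY] = E[X]*E[Y]
E[N] = -2.5
E[A] = 0.8
E[Z] = -2.5 * 0.8 = -2

-2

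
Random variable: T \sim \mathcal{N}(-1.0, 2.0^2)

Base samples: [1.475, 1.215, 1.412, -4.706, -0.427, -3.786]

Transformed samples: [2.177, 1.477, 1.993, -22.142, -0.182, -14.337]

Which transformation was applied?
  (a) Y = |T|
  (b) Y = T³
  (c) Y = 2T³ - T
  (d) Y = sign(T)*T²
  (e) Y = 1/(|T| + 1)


Checking option (d) Y = sign(T)*T²:
  T = 1.475 -> Y = 2.177 ✓
  T = 1.215 -> Y = 1.477 ✓
  T = 1.412 -> Y = 1.993 ✓
All samples match this transformation.

(d) sign(T)*T²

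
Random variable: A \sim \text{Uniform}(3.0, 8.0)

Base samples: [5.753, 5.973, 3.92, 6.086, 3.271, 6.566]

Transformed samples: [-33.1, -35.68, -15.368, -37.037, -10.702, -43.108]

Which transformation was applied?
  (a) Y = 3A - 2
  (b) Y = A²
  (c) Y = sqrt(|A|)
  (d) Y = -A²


Checking option (d) Y = -A²:
  A = 5.753 -> Y = -33.1 ✓
  A = 5.973 -> Y = -35.68 ✓
  A = 3.92 -> Y = -15.368 ✓
All samples match this transformation.

(d) -A²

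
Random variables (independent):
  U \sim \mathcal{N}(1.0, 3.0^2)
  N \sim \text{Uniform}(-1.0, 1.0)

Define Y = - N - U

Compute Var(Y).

For independent RVs: Var(aX + bY) = a²Var(X) + b²Var(Y)
Var(U) = 9
Var(N) = 0.33333333
Var(Y) = (-1)²*9 + (-1)²*0.33333333
= 1*9 + 1*0.33333333 = 9.3333333

9.3333333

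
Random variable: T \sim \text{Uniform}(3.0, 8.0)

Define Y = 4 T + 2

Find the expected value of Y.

For Y = 4T + 2:
E[Y] = 4 * E[T] + 2
E[T] = (3 + 8)/2 = 5.5
E[Y] = 4 * 5.5 + 2 = 24

24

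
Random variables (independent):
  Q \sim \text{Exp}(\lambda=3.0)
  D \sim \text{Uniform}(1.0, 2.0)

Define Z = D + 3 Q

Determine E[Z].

E[Z] = 3*E[Q] + 1*E[D]
E[Q] = 0.33333333
E[D] = 1.5
E[Z] = 3*0.33333333 + 1*1.5 = 2.5

2.5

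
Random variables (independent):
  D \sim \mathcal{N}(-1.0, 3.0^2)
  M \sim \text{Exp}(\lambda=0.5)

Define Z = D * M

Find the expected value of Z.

For independent RVs: E[XY] = E[X]*E[Y]
E[D] = -1
E[M] = 2
E[Z] = -1 * 2 = -2

-2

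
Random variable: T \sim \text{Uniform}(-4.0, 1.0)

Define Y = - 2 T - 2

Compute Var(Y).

For Y = aT + b: Var(Y) = a² * Var(T)
Var(T) = (1 + 4)^2/12 = 2.0833333
Var(Y) = (-2)² * 2.0833333 = 4 * 2.0833333 = 8.3333333

8.3333333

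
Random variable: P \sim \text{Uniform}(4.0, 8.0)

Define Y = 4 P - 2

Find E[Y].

For Y = 4P - 2:
E[Y] = 4 * E[P] - 2
E[P] = (4 + 8)/2 = 6
E[Y] = 4 * 6 - 2 = 22

22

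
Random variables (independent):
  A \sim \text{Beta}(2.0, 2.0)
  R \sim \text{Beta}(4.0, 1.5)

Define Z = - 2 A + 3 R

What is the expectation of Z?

E[Z] = -2*E[A] + 3*E[R]
E[A] = 0.5
E[R] = 0.72727273
E[Z] = -2*0.5 + 3*0.72727273 = 1.1818182

1.1818182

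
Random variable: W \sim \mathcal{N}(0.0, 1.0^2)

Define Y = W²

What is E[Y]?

Using E[X²] = Var(X) + (E[X])²:
E[W] = 0
Var(W) = 1.0^2 = 1
E[W²] = 1 + 0² = 1 + 0 = 1

1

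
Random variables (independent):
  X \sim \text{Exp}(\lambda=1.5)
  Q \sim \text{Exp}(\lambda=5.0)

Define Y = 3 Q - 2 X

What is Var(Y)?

For independent RVs: Var(aX + bY) = a²Var(X) + b²Var(Y)
Var(X) = 0.44444444
Var(Q) = 0.04
Var(Y) = (-2)²*0.44444444 + 3²*0.04
= 4*0.44444444 + 9*0.04 = 2.1377778

2.1377778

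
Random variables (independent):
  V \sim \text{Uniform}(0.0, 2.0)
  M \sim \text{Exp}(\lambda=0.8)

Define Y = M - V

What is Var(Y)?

For independent RVs: Var(aX + bY) = a²Var(X) + b²Var(Y)
Var(V) = 0.33333333
Var(M) = 1.5625
Var(Y) = (-1)²*0.33333333 + 1²*1.5625
= 1*0.33333333 + 1*1.5625 = 1.8958333

1.8958333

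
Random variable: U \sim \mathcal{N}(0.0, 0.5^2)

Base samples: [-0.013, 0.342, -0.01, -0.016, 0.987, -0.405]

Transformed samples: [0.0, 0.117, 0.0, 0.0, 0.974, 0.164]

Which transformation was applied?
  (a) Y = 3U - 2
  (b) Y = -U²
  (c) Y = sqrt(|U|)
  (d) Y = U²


Checking option (d) Y = U²:
  U = -0.013 -> Y = 0.0 ✓
  U = 0.342 -> Y = 0.117 ✓
  U = -0.01 -> Y = 0.0 ✓
All samples match this transformation.

(d) U²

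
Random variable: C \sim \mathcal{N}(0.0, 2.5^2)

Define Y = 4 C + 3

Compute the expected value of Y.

For Y = 4C + 3:
E[Y] = 4 * E[C] + 3
E[C] = 0.0 = 0
E[Y] = 4 * 0 + 3 = 3

3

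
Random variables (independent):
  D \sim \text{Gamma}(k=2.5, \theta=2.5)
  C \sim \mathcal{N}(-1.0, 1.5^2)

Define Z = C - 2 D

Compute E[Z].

E[Z] = -2*E[D] + 1*E[C]
E[D] = 6.25
E[C] = -1
E[Z] = -2*6.25 + 1*(-1) = -13.5

-13.5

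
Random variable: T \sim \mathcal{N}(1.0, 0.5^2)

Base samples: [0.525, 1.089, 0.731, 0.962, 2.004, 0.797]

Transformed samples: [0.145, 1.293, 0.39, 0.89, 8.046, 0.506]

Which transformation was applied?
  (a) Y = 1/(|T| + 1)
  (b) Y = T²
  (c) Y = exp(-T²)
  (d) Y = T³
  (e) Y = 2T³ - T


Checking option (d) Y = T³:
  T = 0.525 -> Y = 0.145 ✓
  T = 1.089 -> Y = 1.293 ✓
  T = 0.731 -> Y = 0.39 ✓
All samples match this transformation.

(d) T³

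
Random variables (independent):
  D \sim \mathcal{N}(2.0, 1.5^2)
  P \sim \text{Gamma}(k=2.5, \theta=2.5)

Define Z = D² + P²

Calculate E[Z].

E[Z] = E[D²] + E[P²]
E[D²] = Var(D) + E[D]² = 2.25 + 4 = 6.25
E[P²] = Var(P) + E[P]² = 15.625 + 39.0625 = 54.6875
E[Z] = 6.25 + 54.6875 = 60.9375

60.9375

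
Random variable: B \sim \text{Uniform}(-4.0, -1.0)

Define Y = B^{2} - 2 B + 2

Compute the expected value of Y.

E[Y] = 1*E[B²] - 2*E[B] + 2
E[B] = -2.5
E[B²] = Var(B) + (E[B])² = 0.75 + 6.25 = 7
E[Y] = 1*7 - 2*(-2.5) + 2 = 14

14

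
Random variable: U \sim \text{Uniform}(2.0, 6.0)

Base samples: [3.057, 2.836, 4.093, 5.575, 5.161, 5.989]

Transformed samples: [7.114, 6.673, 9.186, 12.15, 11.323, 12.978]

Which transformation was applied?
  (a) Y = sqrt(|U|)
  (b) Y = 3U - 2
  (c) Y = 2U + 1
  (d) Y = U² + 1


Checking option (c) Y = 2U + 1:
  U = 3.057 -> Y = 7.114 ✓
  U = 2.836 -> Y = 6.673 ✓
  U = 4.093 -> Y = 9.186 ✓
All samples match this transformation.

(c) 2U + 1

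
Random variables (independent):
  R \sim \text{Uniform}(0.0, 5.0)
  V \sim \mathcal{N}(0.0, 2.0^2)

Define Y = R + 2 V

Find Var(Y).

For independent RVs: Var(aX + bY) = a²Var(X) + b²Var(Y)
Var(R) = 2.0833333
Var(V) = 4
Var(Y) = 1²*2.0833333 + 2²*4
= 1*2.0833333 + 4*4 = 18.083333

18.083333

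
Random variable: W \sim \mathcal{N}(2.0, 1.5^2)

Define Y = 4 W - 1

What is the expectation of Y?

For Y = 4W - 1:
E[Y] = 4 * E[W] - 1
E[W] = 2.0 = 2
E[Y] = 4 * 2 - 1 = 7

7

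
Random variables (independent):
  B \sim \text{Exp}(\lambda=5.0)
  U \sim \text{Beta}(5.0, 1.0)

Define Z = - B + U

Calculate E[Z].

E[Z] = -1*E[B] + 1*E[U]
E[B] = 0.2
E[U] = 0.83333333
E[Z] = -1*0.2 + 1*0.83333333 = 0.63333333

0.63333333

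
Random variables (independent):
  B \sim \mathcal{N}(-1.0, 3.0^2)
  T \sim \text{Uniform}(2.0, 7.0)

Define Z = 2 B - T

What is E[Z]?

E[Z] = 2*E[B] - 1*E[T]
E[B] = -1
E[T] = 4.5
E[Z] = 2*(-1) - 1*4.5 = -6.5

-6.5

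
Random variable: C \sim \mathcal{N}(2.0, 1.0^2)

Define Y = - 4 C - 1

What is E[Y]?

For Y = -4C - 1:
E[Y] = -4 * E[C] - 1
E[C] = 2.0 = 2
E[Y] = -4 * 2 - 1 = -9

-9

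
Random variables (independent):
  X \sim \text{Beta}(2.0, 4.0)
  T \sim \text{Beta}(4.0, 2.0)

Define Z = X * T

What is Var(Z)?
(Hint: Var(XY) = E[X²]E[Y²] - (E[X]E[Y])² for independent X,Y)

Var(XY) = E[X²]E[Y²] - (E[X]E[Y])²
E[X] = 0.33333333, Var(X) = 0.031746032
E[T] = 0.66666667, Var(T) = 0.031746032
E[X²] = 0.031746032 + 0.33333333² = 0.14285714
E[T²] = 0.031746032 + 0.66666667² = 0.47619048
Var(Z) = 0.14285714*0.47619048 - (0.33333333*0.66666667)²
= 0.068027211 - 0.049382716 = 0.018644495

0.018644495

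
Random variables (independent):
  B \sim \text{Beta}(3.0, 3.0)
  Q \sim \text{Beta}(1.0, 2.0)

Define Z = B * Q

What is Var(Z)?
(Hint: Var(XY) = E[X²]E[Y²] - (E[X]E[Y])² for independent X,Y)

Var(XY) = E[X²]E[Y²] - (E[X]E[Y])²
E[B] = 0.5, Var(B) = 0.035714286
E[Q] = 0.33333333, Var(Q) = 0.055555556
E[B²] = 0.035714286 + 0.5² = 0.28571429
E[Q²] = 0.055555556 + 0.33333333² = 0.16666667
Var(Z) = 0.28571429*0.16666667 - (0.5*0.33333333)²
= 0.047619048 - 0.027777778 = 0.01984127

0.01984127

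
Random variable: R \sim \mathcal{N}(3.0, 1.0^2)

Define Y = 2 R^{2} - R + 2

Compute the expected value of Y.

E[Y] = 2*E[R²] - 1*E[R] + 2
E[R] = 3
E[R²] = Var(R) + (E[R])² = 1 + 9 = 10
E[Y] = 2*10 - 1*3 + 2 = 19

19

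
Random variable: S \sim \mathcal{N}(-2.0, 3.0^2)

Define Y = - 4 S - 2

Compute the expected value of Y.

For Y = -4S - 2:
E[Y] = -4 * E[S] - 2
E[S] = -2.0 = -2
E[Y] = -4 * (-2) - 2 = 6

6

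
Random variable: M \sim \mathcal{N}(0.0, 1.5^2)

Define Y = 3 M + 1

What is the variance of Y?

For Y = aM + b: Var(Y) = a² * Var(M)
Var(M) = 1.5^2 = 2.25
Var(Y) = 3² * 2.25 = 9 * 2.25 = 20.25

20.25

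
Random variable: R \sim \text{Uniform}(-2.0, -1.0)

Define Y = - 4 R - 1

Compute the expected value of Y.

For Y = -4R - 1:
E[Y] = -4 * E[R] - 1
E[R] = (-2 - 1)/2 = -1.5
E[Y] = -4 * (-1.5) - 1 = 5

5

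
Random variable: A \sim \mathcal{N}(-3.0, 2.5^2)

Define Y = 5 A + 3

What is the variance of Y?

For Y = aA + b: Var(Y) = a² * Var(A)
Var(A) = 2.5^2 = 6.25
Var(Y) = 5² * 6.25 = 25 * 6.25 = 156.25

156.25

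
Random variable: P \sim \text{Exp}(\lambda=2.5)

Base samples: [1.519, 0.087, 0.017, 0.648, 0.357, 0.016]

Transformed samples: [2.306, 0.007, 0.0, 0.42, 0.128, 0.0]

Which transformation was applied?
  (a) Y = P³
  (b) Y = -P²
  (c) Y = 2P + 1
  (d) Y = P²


Checking option (d) Y = P²:
  P = 1.519 -> Y = 2.306 ✓
  P = 0.087 -> Y = 0.007 ✓
  P = 0.017 -> Y = 0.0 ✓
All samples match this transformation.

(d) P²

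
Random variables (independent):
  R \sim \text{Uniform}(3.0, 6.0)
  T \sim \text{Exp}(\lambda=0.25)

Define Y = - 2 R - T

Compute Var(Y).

For independent RVs: Var(aX + bY) = a²Var(X) + b²Var(Y)
Var(R) = 0.75
Var(T) = 16
Var(Y) = (-2)²*0.75 + (-1)²*16
= 4*0.75 + 1*16 = 19

19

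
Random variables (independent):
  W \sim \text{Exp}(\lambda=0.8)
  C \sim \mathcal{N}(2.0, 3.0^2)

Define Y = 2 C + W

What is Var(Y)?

For independent RVs: Var(aX + bY) = a²Var(X) + b²Var(Y)
Var(W) = 1.5625
Var(C) = 9
Var(Y) = 1²*1.5625 + 2²*9
= 1*1.5625 + 4*9 = 37.5625

37.5625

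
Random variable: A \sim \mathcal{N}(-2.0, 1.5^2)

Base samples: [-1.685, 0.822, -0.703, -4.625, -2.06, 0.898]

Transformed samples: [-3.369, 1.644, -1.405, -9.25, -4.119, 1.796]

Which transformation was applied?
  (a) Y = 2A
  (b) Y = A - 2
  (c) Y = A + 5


Checking option (a) Y = 2A:
  A = -1.685 -> Y = -3.369 ✓
  A = 0.822 -> Y = 1.644 ✓
  A = -0.703 -> Y = -1.405 ✓
All samples match this transformation.

(a) 2A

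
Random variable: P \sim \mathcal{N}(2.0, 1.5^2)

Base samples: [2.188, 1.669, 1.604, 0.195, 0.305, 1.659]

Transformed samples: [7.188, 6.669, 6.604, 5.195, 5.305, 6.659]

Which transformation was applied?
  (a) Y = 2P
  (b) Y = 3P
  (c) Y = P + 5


Checking option (c) Y = P + 5:
  P = 2.188 -> Y = 7.188 ✓
  P = 1.669 -> Y = 6.669 ✓
  P = 1.604 -> Y = 6.604 ✓
All samples match this transformation.

(c) P + 5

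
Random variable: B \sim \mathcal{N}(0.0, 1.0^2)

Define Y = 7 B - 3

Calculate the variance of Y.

For Y = aB + b: Var(Y) = a² * Var(B)
Var(B) = 1.0^2 = 1
Var(Y) = 7² * 1 = 49 * 1 = 49

49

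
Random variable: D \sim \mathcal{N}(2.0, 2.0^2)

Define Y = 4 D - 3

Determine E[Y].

For Y = 4D - 3:
E[Y] = 4 * E[D] - 3
E[D] = 2.0 = 2
E[Y] = 4 * 2 - 3 = 5

5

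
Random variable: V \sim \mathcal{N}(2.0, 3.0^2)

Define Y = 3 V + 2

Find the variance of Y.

For Y = aV + b: Var(Y) = a² * Var(V)
Var(V) = 3.0^2 = 9
Var(Y) = 3² * 9 = 9 * 9 = 81

81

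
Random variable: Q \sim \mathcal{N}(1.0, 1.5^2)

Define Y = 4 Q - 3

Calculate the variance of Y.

For Y = aQ + b: Var(Y) = a² * Var(Q)
Var(Q) = 1.5^2 = 2.25
Var(Y) = 4² * 2.25 = 16 * 2.25 = 36

36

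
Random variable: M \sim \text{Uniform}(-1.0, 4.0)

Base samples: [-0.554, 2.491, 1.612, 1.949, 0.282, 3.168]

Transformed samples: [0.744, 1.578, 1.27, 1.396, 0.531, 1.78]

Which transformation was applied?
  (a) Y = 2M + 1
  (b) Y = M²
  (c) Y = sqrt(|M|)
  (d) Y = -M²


Checking option (c) Y = sqrt(|M|):
  M = -0.554 -> Y = 0.744 ✓
  M = 2.491 -> Y = 1.578 ✓
  M = 1.612 -> Y = 1.27 ✓
All samples match this transformation.

(c) sqrt(|M|)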